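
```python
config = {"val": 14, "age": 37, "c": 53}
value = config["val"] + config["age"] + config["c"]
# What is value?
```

Trace (tracking value):
config = {'val': 14, 'age': 37, 'c': 53}  # -> config = {'val': 14, 'age': 37, 'c': 53}
value = config['val'] + config['age'] + config['c']  # -> value = 104

Answer: 104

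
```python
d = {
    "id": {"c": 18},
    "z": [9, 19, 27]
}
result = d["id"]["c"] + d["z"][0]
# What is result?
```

Trace (tracking result):
d = {'id': {'c': 18}, 'z': [9, 19, 27]}  # -> d = {'id': {'c': 18}, 'z': [9, 19, 27]}
result = d['id']['c'] + d['z'][0]  # -> result = 27

Answer: 27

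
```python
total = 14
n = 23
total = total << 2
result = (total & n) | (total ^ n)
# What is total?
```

Answer: 56

Derivation:
Trace (tracking total):
total = 14  # -> total = 14
n = 23  # -> n = 23
total = total << 2  # -> total = 56
result = total & n | total ^ n  # -> result = 63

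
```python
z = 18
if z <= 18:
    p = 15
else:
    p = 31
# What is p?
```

Trace (tracking p):
z = 18  # -> z = 18
if z <= 18:  # condition is True
    p = 15  # -> p = 15

Answer: 15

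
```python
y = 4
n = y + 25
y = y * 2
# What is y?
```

Answer: 8

Derivation:
Trace (tracking y):
y = 4  # -> y = 4
n = y + 25  # -> n = 29
y = y * 2  # -> y = 8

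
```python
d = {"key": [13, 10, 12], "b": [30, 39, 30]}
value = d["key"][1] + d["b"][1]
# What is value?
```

Answer: 49

Derivation:
Trace (tracking value):
d = {'key': [13, 10, 12], 'b': [30, 39, 30]}  # -> d = {'key': [13, 10, 12], 'b': [30, 39, 30]}
value = d['key'][1] + d['b'][1]  # -> value = 49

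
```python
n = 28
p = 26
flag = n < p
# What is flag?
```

Trace (tracking flag):
n = 28  # -> n = 28
p = 26  # -> p = 26
flag = n < p  # -> flag = False

Answer: False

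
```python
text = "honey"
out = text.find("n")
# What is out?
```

Answer: 2

Derivation:
Trace (tracking out):
text = 'honey'  # -> text = 'honey'
out = text.find('n')  # -> out = 2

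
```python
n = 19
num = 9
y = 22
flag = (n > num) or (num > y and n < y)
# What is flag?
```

Answer: True

Derivation:
Trace (tracking flag):
n = 19  # -> n = 19
num = 9  # -> num = 9
y = 22  # -> y = 22
flag = n > num or (num > y and n < y)  # -> flag = True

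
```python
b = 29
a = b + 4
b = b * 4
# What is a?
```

Trace (tracking a):
b = 29  # -> b = 29
a = b + 4  # -> a = 33
b = b * 4  # -> b = 116

Answer: 33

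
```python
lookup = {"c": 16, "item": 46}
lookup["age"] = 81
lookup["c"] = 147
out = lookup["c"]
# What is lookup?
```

Trace (tracking lookup):
lookup = {'c': 16, 'item': 46}  # -> lookup = {'c': 16, 'item': 46}
lookup['age'] = 81  # -> lookup = {'c': 16, 'item': 46, 'age': 81}
lookup['c'] = 147  # -> lookup = {'c': 147, 'item': 46, 'age': 81}
out = lookup['c']  # -> out = 147

Answer: {'c': 147, 'item': 46, 'age': 81}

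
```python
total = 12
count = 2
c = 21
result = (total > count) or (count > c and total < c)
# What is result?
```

Answer: True

Derivation:
Trace (tracking result):
total = 12  # -> total = 12
count = 2  # -> count = 2
c = 21  # -> c = 21
result = total > count or (count > c and total < c)  # -> result = True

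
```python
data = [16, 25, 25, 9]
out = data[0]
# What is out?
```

Answer: 16

Derivation:
Trace (tracking out):
data = [16, 25, 25, 9]  # -> data = [16, 25, 25, 9]
out = data[0]  # -> out = 16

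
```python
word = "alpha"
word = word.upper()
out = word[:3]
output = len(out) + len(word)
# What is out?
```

Answer: 'ALP'

Derivation:
Trace (tracking out):
word = 'alpha'  # -> word = 'alpha'
word = word.upper()  # -> word = 'ALPHA'
out = word[:3]  # -> out = 'ALP'
output = len(out) + len(word)  # -> output = 8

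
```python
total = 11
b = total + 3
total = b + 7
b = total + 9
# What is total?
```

Trace (tracking total):
total = 11  # -> total = 11
b = total + 3  # -> b = 14
total = b + 7  # -> total = 21
b = total + 9  # -> b = 30

Answer: 21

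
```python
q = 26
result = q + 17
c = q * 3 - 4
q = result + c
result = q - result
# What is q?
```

Answer: 117

Derivation:
Trace (tracking q):
q = 26  # -> q = 26
result = q + 17  # -> result = 43
c = q * 3 - 4  # -> c = 74
q = result + c  # -> q = 117
result = q - result  # -> result = 74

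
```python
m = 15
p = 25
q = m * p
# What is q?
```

Answer: 375

Derivation:
Trace (tracking q):
m = 15  # -> m = 15
p = 25  # -> p = 25
q = m * p  # -> q = 375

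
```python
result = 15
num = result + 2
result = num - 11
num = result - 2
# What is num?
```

Answer: 4

Derivation:
Trace (tracking num):
result = 15  # -> result = 15
num = result + 2  # -> num = 17
result = num - 11  # -> result = 6
num = result - 2  # -> num = 4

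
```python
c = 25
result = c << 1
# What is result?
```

Answer: 50

Derivation:
Trace (tracking result):
c = 25  # -> c = 25
result = c << 1  # -> result = 50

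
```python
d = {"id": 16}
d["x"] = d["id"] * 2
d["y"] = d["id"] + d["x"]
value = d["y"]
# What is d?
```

Trace (tracking d):
d = {'id': 16}  # -> d = {'id': 16}
d['x'] = d['id'] * 2  # -> d = {'id': 16, 'x': 32}
d['y'] = d['id'] + d['x']  # -> d = {'id': 16, 'x': 32, 'y': 48}
value = d['y']  # -> value = 48

Answer: {'id': 16, 'x': 32, 'y': 48}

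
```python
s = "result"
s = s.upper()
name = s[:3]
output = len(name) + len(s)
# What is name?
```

Trace (tracking name):
s = 'result'  # -> s = 'result'
s = s.upper()  # -> s = 'RESULT'
name = s[:3]  # -> name = 'RES'
output = len(name) + len(s)  # -> output = 9

Answer: 'RES'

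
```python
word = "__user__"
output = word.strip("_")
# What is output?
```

Answer: 'user'

Derivation:
Trace (tracking output):
word = '__user__'  # -> word = '__user__'
output = word.strip('_')  # -> output = 'user'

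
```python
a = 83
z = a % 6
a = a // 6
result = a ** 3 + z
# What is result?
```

Answer: 2202

Derivation:
Trace (tracking result):
a = 83  # -> a = 83
z = a % 6  # -> z = 5
a = a // 6  # -> a = 13
result = a ** 3 + z  # -> result = 2202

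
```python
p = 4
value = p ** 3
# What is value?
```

Answer: 64

Derivation:
Trace (tracking value):
p = 4  # -> p = 4
value = p ** 3  # -> value = 64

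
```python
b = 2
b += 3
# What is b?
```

Trace (tracking b):
b = 2  # -> b = 2
b += 3  # -> b = 5

Answer: 5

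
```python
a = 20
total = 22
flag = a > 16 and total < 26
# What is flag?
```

Answer: True

Derivation:
Trace (tracking flag):
a = 20  # -> a = 20
total = 22  # -> total = 22
flag = a > 16 and total < 26  # -> flag = True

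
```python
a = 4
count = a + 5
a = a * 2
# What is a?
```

Answer: 8

Derivation:
Trace (tracking a):
a = 4  # -> a = 4
count = a + 5  # -> count = 9
a = a * 2  # -> a = 8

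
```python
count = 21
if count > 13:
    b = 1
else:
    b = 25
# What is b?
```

Answer: 1

Derivation:
Trace (tracking b):
count = 21  # -> count = 21
if count > 13:  # condition is True
    b = 1  # -> b = 1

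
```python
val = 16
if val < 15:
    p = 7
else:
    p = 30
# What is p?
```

Answer: 30

Derivation:
Trace (tracking p):
val = 16  # -> val = 16
if val < 15:  # condition is False
else:
    p = 30  # -> p = 30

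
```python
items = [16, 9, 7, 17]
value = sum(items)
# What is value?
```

Answer: 49

Derivation:
Trace (tracking value):
items = [16, 9, 7, 17]  # -> items = [16, 9, 7, 17]
value = sum(items)  # -> value = 49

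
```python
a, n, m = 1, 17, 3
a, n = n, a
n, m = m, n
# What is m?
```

Trace (tracking m):
a, n, m = (1, 17, 3)  # -> a = 1, n = 17, m = 3
a, n = (n, a)  # -> a = 17, n = 1
n, m = (m, n)  # -> n = 3, m = 1

Answer: 1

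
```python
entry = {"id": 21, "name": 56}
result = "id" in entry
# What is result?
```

Answer: True

Derivation:
Trace (tracking result):
entry = {'id': 21, 'name': 56}  # -> entry = {'id': 21, 'name': 56}
result = 'id' in entry  # -> result = True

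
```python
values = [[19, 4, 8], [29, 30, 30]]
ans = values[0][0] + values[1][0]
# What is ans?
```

Trace (tracking ans):
values = [[19, 4, 8], [29, 30, 30]]  # -> values = [[19, 4, 8], [29, 30, 30]]
ans = values[0][0] + values[1][0]  # -> ans = 48

Answer: 48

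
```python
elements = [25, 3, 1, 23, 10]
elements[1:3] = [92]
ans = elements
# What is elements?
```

Trace (tracking elements):
elements = [25, 3, 1, 23, 10]  # -> elements = [25, 3, 1, 23, 10]
elements[1:3] = [92]  # -> elements = [25, 92, 23, 10]
ans = elements  # -> ans = [25, 92, 23, 10]

Answer: [25, 92, 23, 10]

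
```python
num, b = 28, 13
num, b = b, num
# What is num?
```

Trace (tracking num):
num, b = (28, 13)  # -> num = 28, b = 13
num, b = (b, num)  # -> num = 13, b = 28

Answer: 13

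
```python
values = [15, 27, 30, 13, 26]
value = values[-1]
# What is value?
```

Answer: 26

Derivation:
Trace (tracking value):
values = [15, 27, 30, 13, 26]  # -> values = [15, 27, 30, 13, 26]
value = values[-1]  # -> value = 26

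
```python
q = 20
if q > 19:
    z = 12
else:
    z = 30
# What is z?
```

Answer: 12

Derivation:
Trace (tracking z):
q = 20  # -> q = 20
if q > 19:  # condition is True
    z = 12  # -> z = 12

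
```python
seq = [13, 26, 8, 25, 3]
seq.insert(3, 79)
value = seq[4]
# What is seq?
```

Answer: [13, 26, 8, 79, 25, 3]

Derivation:
Trace (tracking seq):
seq = [13, 26, 8, 25, 3]  # -> seq = [13, 26, 8, 25, 3]
seq.insert(3, 79)  # -> seq = [13, 26, 8, 79, 25, 3]
value = seq[4]  # -> value = 25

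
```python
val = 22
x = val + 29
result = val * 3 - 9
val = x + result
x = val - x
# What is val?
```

Trace (tracking val):
val = 22  # -> val = 22
x = val + 29  # -> x = 51
result = val * 3 - 9  # -> result = 57
val = x + result  # -> val = 108
x = val - x  # -> x = 57

Answer: 108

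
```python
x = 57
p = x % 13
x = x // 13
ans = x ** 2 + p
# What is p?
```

Answer: 5

Derivation:
Trace (tracking p):
x = 57  # -> x = 57
p = x % 13  # -> p = 5
x = x // 13  # -> x = 4
ans = x ** 2 + p  # -> ans = 21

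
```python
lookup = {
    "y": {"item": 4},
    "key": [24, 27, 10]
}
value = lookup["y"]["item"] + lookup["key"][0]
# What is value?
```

Trace (tracking value):
lookup = {'y': {'item': 4}, 'key': [24, 27, 10]}  # -> lookup = {'y': {'item': 4}, 'key': [24, 27, 10]}
value = lookup['y']['item'] + lookup['key'][0]  # -> value = 28

Answer: 28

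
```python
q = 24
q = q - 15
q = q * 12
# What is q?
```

Trace (tracking q):
q = 24  # -> q = 24
q = q - 15  # -> q = 9
q = q * 12  # -> q = 108

Answer: 108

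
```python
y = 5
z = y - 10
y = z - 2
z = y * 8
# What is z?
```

Answer: -56

Derivation:
Trace (tracking z):
y = 5  # -> y = 5
z = y - 10  # -> z = -5
y = z - 2  # -> y = -7
z = y * 8  # -> z = -56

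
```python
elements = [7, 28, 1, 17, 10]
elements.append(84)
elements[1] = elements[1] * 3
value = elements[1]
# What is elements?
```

Trace (tracking elements):
elements = [7, 28, 1, 17, 10]  # -> elements = [7, 28, 1, 17, 10]
elements.append(84)  # -> elements = [7, 28, 1, 17, 10, 84]
elements[1] = elements[1] * 3  # -> elements = [7, 84, 1, 17, 10, 84]
value = elements[1]  # -> value = 84

Answer: [7, 84, 1, 17, 10, 84]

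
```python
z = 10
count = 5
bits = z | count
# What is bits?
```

Answer: 15

Derivation:
Trace (tracking bits):
z = 10  # -> z = 10
count = 5  # -> count = 5
bits = z | count  # -> bits = 15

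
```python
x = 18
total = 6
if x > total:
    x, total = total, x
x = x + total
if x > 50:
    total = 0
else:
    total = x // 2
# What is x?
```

Answer: 24

Derivation:
Trace (tracking x):
x = 18  # -> x = 18
total = 6  # -> total = 6
if x > total:  # condition is True
    x, total = (total, x)  # -> x = 6, total = 18
x = x + total  # -> x = 24
if x > 50:  # condition is False
else:
    total = x // 2  # -> total = 12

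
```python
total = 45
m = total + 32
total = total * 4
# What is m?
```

Trace (tracking m):
total = 45  # -> total = 45
m = total + 32  # -> m = 77
total = total * 4  # -> total = 180

Answer: 77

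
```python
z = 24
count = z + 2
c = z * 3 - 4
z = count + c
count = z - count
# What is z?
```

Answer: 94

Derivation:
Trace (tracking z):
z = 24  # -> z = 24
count = z + 2  # -> count = 26
c = z * 3 - 4  # -> c = 68
z = count + c  # -> z = 94
count = z - count  # -> count = 68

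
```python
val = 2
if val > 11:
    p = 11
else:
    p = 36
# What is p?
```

Answer: 36

Derivation:
Trace (tracking p):
val = 2  # -> val = 2
if val > 11:  # condition is False
else:
    p = 36  # -> p = 36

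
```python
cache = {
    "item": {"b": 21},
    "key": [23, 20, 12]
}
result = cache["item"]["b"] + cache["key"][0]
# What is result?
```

Answer: 44

Derivation:
Trace (tracking result):
cache = {'item': {'b': 21}, 'key': [23, 20, 12]}  # -> cache = {'item': {'b': 21}, 'key': [23, 20, 12]}
result = cache['item']['b'] + cache['key'][0]  # -> result = 44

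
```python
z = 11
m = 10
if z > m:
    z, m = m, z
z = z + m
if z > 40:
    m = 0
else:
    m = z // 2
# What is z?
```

Answer: 21

Derivation:
Trace (tracking z):
z = 11  # -> z = 11
m = 10  # -> m = 10
if z > m:  # condition is True
    z, m = (m, z)  # -> z = 10, m = 11
z = z + m  # -> z = 21
if z > 40:  # condition is False
else:
    m = z // 2  # -> m = 10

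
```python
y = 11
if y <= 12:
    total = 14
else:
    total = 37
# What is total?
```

Answer: 14

Derivation:
Trace (tracking total):
y = 11  # -> y = 11
if y <= 12:  # condition is True
    total = 14  # -> total = 14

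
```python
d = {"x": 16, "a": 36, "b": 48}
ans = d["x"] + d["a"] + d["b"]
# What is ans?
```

Trace (tracking ans):
d = {'x': 16, 'a': 36, 'b': 48}  # -> d = {'x': 16, 'a': 36, 'b': 48}
ans = d['x'] + d['a'] + d['b']  # -> ans = 100

Answer: 100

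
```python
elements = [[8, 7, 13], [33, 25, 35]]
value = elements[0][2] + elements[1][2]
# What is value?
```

Trace (tracking value):
elements = [[8, 7, 13], [33, 25, 35]]  # -> elements = [[8, 7, 13], [33, 25, 35]]
value = elements[0][2] + elements[1][2]  # -> value = 48

Answer: 48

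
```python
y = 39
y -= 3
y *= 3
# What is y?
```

Trace (tracking y):
y = 39  # -> y = 39
y -= 3  # -> y = 36
y *= 3  # -> y = 108

Answer: 108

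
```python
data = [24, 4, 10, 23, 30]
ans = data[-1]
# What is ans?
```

Answer: 30

Derivation:
Trace (tracking ans):
data = [24, 4, 10, 23, 30]  # -> data = [24, 4, 10, 23, 30]
ans = data[-1]  # -> ans = 30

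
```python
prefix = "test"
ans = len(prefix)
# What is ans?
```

Trace (tracking ans):
prefix = 'test'  # -> prefix = 'test'
ans = len(prefix)  # -> ans = 4

Answer: 4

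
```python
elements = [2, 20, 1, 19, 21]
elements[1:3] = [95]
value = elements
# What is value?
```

Trace (tracking value):
elements = [2, 20, 1, 19, 21]  # -> elements = [2, 20, 1, 19, 21]
elements[1:3] = [95]  # -> elements = [2, 95, 19, 21]
value = elements  # -> value = [2, 95, 19, 21]

Answer: [2, 95, 19, 21]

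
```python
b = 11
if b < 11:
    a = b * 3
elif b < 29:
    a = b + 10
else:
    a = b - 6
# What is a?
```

Trace (tracking a):
b = 11  # -> b = 11
if b < 11:  # condition is False
elif b < 29:  # condition is True
    a = b + 10  # -> a = 21

Answer: 21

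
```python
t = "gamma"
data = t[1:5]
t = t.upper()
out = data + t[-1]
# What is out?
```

Trace (tracking out):
t = 'gamma'  # -> t = 'gamma'
data = t[1:5]  # -> data = 'amma'
t = t.upper()  # -> t = 'GAMMA'
out = data + t[-1]  # -> out = 'ammaA'

Answer: 'ammaA'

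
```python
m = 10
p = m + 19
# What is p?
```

Trace (tracking p):
m = 10  # -> m = 10
p = m + 19  # -> p = 29

Answer: 29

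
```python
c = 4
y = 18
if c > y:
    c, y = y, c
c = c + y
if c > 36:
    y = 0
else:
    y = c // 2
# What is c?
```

Answer: 22

Derivation:
Trace (tracking c):
c = 4  # -> c = 4
y = 18  # -> y = 18
if c > y:  # condition is False
c = c + y  # -> c = 22
if c > 36:  # condition is False
else:
    y = c // 2  # -> y = 11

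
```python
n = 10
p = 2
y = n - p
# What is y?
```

Trace (tracking y):
n = 10  # -> n = 10
p = 2  # -> p = 2
y = n - p  # -> y = 8

Answer: 8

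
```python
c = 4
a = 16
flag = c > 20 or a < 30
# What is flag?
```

Answer: True

Derivation:
Trace (tracking flag):
c = 4  # -> c = 4
a = 16  # -> a = 16
flag = c > 20 or a < 30  # -> flag = True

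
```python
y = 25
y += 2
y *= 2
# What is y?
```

Answer: 54

Derivation:
Trace (tracking y):
y = 25  # -> y = 25
y += 2  # -> y = 27
y *= 2  # -> y = 54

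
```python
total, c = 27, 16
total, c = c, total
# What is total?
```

Answer: 16

Derivation:
Trace (tracking total):
total, c = (27, 16)  # -> total = 27, c = 16
total, c = (c, total)  # -> total = 16, c = 27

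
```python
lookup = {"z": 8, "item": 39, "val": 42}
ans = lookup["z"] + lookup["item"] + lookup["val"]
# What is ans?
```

Trace (tracking ans):
lookup = {'z': 8, 'item': 39, 'val': 42}  # -> lookup = {'z': 8, 'item': 39, 'val': 42}
ans = lookup['z'] + lookup['item'] + lookup['val']  # -> ans = 89

Answer: 89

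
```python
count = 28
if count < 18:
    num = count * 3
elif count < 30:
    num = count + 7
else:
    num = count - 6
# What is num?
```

Answer: 35

Derivation:
Trace (tracking num):
count = 28  # -> count = 28
if count < 18:  # condition is False
elif count < 30:  # condition is True
    num = count + 7  # -> num = 35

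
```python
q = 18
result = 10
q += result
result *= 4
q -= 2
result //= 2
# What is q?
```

Trace (tracking q):
q = 18  # -> q = 18
result = 10  # -> result = 10
q += result  # -> q = 28
result *= 4  # -> result = 40
q -= 2  # -> q = 26
result //= 2  # -> result = 20

Answer: 26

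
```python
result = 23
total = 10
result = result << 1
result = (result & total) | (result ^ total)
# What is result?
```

Answer: 46

Derivation:
Trace (tracking result):
result = 23  # -> result = 23
total = 10  # -> total = 10
result = result << 1  # -> result = 46
result = result & total | result ^ total  # -> result = 46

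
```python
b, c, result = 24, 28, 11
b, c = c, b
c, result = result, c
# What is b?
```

Trace (tracking b):
b, c, result = (24, 28, 11)  # -> b = 24, c = 28, result = 11
b, c = (c, b)  # -> b = 28, c = 24
c, result = (result, c)  # -> c = 11, result = 24

Answer: 28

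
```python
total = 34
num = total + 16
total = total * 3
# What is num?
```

Answer: 50

Derivation:
Trace (tracking num):
total = 34  # -> total = 34
num = total + 16  # -> num = 50
total = total * 3  # -> total = 102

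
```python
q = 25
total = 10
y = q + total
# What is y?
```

Answer: 35

Derivation:
Trace (tracking y):
q = 25  # -> q = 25
total = 10  # -> total = 10
y = q + total  # -> y = 35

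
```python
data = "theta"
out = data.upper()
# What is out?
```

Trace (tracking out):
data = 'theta'  # -> data = 'theta'
out = data.upper()  # -> out = 'THETA'

Answer: 'THETA'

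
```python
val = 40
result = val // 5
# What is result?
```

Trace (tracking result):
val = 40  # -> val = 40
result = val // 5  # -> result = 8

Answer: 8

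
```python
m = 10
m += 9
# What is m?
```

Trace (tracking m):
m = 10  # -> m = 10
m += 9  # -> m = 19

Answer: 19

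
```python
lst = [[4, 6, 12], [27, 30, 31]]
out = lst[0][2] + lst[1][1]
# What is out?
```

Trace (tracking out):
lst = [[4, 6, 12], [27, 30, 31]]  # -> lst = [[4, 6, 12], [27, 30, 31]]
out = lst[0][2] + lst[1][1]  # -> out = 42

Answer: 42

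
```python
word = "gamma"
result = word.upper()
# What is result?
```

Trace (tracking result):
word = 'gamma'  # -> word = 'gamma'
result = word.upper()  # -> result = 'GAMMA'

Answer: 'GAMMA'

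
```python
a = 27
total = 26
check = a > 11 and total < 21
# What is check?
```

Answer: False

Derivation:
Trace (tracking check):
a = 27  # -> a = 27
total = 26  # -> total = 26
check = a > 11 and total < 21  # -> check = False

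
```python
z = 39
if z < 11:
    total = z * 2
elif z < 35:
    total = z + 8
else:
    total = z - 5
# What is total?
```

Answer: 34

Derivation:
Trace (tracking total):
z = 39  # -> z = 39
if z < 11:  # condition is False
elif z < 35:  # condition is False
else:
    total = z - 5  # -> total = 34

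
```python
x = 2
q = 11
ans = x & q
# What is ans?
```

Answer: 2

Derivation:
Trace (tracking ans):
x = 2  # -> x = 2
q = 11  # -> q = 11
ans = x & q  # -> ans = 2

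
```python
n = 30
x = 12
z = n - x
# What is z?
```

Trace (tracking z):
n = 30  # -> n = 30
x = 12  # -> x = 12
z = n - x  # -> z = 18

Answer: 18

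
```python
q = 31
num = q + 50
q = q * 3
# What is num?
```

Trace (tracking num):
q = 31  # -> q = 31
num = q + 50  # -> num = 81
q = q * 3  # -> q = 93

Answer: 81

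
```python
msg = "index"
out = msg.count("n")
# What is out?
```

Trace (tracking out):
msg = 'index'  # -> msg = 'index'
out = msg.count('n')  # -> out = 1

Answer: 1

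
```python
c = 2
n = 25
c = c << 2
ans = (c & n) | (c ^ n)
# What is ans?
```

Trace (tracking ans):
c = 2  # -> c = 2
n = 25  # -> n = 25
c = c << 2  # -> c = 8
ans = c & n | c ^ n  # -> ans = 25

Answer: 25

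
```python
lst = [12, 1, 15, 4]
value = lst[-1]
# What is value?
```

Trace (tracking value):
lst = [12, 1, 15, 4]  # -> lst = [12, 1, 15, 4]
value = lst[-1]  # -> value = 4

Answer: 4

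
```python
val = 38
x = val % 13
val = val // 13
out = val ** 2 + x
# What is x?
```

Trace (tracking x):
val = 38  # -> val = 38
x = val % 13  # -> x = 12
val = val // 13  # -> val = 2
out = val ** 2 + x  # -> out = 16

Answer: 12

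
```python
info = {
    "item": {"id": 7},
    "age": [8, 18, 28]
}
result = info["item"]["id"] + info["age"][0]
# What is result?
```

Answer: 15

Derivation:
Trace (tracking result):
info = {'item': {'id': 7}, 'age': [8, 18, 28]}  # -> info = {'item': {'id': 7}, 'age': [8, 18, 28]}
result = info['item']['id'] + info['age'][0]  # -> result = 15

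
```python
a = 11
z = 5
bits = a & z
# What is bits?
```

Answer: 1

Derivation:
Trace (tracking bits):
a = 11  # -> a = 11
z = 5  # -> z = 5
bits = a & z  # -> bits = 1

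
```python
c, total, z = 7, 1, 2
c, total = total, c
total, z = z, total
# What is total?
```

Trace (tracking total):
c, total, z = (7, 1, 2)  # -> c = 7, total = 1, z = 2
c, total = (total, c)  # -> c = 1, total = 7
total, z = (z, total)  # -> total = 2, z = 7

Answer: 2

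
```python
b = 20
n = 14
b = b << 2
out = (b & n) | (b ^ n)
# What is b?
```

Answer: 80

Derivation:
Trace (tracking b):
b = 20  # -> b = 20
n = 14  # -> n = 14
b = b << 2  # -> b = 80
out = b & n | b ^ n  # -> out = 94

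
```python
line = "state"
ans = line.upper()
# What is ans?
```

Answer: 'STATE'

Derivation:
Trace (tracking ans):
line = 'state'  # -> line = 'state'
ans = line.upper()  # -> ans = 'STATE'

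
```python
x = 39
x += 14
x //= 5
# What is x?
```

Answer: 10

Derivation:
Trace (tracking x):
x = 39  # -> x = 39
x += 14  # -> x = 53
x //= 5  # -> x = 10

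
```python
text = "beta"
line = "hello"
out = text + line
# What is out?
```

Trace (tracking out):
text = 'beta'  # -> text = 'beta'
line = 'hello'  # -> line = 'hello'
out = text + line  # -> out = 'betahello'

Answer: 'betahello'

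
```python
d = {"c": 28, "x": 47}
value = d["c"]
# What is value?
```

Trace (tracking value):
d = {'c': 28, 'x': 47}  # -> d = {'c': 28, 'x': 47}
value = d['c']  # -> value = 28

Answer: 28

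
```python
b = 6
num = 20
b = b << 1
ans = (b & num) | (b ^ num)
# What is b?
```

Answer: 12

Derivation:
Trace (tracking b):
b = 6  # -> b = 6
num = 20  # -> num = 20
b = b << 1  # -> b = 12
ans = b & num | b ^ num  # -> ans = 28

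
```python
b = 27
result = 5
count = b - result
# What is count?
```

Trace (tracking count):
b = 27  # -> b = 27
result = 5  # -> result = 5
count = b - result  # -> count = 22

Answer: 22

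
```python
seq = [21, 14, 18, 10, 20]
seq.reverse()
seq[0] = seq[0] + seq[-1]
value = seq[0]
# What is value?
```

Trace (tracking value):
seq = [21, 14, 18, 10, 20]  # -> seq = [21, 14, 18, 10, 20]
seq.reverse()  # -> seq = [20, 10, 18, 14, 21]
seq[0] = seq[0] + seq[-1]  # -> seq = [41, 10, 18, 14, 21]
value = seq[0]  # -> value = 41

Answer: 41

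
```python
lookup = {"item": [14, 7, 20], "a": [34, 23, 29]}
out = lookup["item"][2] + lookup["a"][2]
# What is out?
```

Answer: 49

Derivation:
Trace (tracking out):
lookup = {'item': [14, 7, 20], 'a': [34, 23, 29]}  # -> lookup = {'item': [14, 7, 20], 'a': [34, 23, 29]}
out = lookup['item'][2] + lookup['a'][2]  # -> out = 49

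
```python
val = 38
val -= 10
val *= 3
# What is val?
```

Answer: 84

Derivation:
Trace (tracking val):
val = 38  # -> val = 38
val -= 10  # -> val = 28
val *= 3  # -> val = 84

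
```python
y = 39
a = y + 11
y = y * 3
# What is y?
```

Trace (tracking y):
y = 39  # -> y = 39
a = y + 11  # -> a = 50
y = y * 3  # -> y = 117

Answer: 117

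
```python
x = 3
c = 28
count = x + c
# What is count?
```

Answer: 31

Derivation:
Trace (tracking count):
x = 3  # -> x = 3
c = 28  # -> c = 28
count = x + c  # -> count = 31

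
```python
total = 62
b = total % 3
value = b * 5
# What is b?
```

Trace (tracking b):
total = 62  # -> total = 62
b = total % 3  # -> b = 2
value = b * 5  # -> value = 10

Answer: 2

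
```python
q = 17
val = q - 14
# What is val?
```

Trace (tracking val):
q = 17  # -> q = 17
val = q - 14  # -> val = 3

Answer: 3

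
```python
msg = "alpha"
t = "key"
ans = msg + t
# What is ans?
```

Trace (tracking ans):
msg = 'alpha'  # -> msg = 'alpha'
t = 'key'  # -> t = 'key'
ans = msg + t  # -> ans = 'alphakey'

Answer: 'alphakey'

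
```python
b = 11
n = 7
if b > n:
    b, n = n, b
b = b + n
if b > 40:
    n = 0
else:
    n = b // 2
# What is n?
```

Trace (tracking n):
b = 11  # -> b = 11
n = 7  # -> n = 7
if b > n:  # condition is True
    b, n = (n, b)  # -> b = 7, n = 11
b = b + n  # -> b = 18
if b > 40:  # condition is False
else:
    n = b // 2  # -> n = 9

Answer: 9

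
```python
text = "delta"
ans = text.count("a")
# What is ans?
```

Answer: 1

Derivation:
Trace (tracking ans):
text = 'delta'  # -> text = 'delta'
ans = text.count('a')  # -> ans = 1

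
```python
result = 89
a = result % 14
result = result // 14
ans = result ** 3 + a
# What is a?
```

Trace (tracking a):
result = 89  # -> result = 89
a = result % 14  # -> a = 5
result = result // 14  # -> result = 6
ans = result ** 3 + a  # -> ans = 221

Answer: 5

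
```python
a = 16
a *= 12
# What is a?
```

Answer: 192

Derivation:
Trace (tracking a):
a = 16  # -> a = 16
a *= 12  # -> a = 192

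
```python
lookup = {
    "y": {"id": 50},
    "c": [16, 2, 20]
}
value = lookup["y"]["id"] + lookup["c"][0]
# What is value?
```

Trace (tracking value):
lookup = {'y': {'id': 50}, 'c': [16, 2, 20]}  # -> lookup = {'y': {'id': 50}, 'c': [16, 2, 20]}
value = lookup['y']['id'] + lookup['c'][0]  # -> value = 66

Answer: 66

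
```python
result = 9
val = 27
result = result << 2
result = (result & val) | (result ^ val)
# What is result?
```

Trace (tracking result):
result = 9  # -> result = 9
val = 27  # -> val = 27
result = result << 2  # -> result = 36
result = result & val | result ^ val  # -> result = 63

Answer: 63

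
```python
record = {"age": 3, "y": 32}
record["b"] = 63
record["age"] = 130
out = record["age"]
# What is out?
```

Trace (tracking out):
record = {'age': 3, 'y': 32}  # -> record = {'age': 3, 'y': 32}
record['b'] = 63  # -> record = {'age': 3, 'y': 32, 'b': 63}
record['age'] = 130  # -> record = {'age': 130, 'y': 32, 'b': 63}
out = record['age']  # -> out = 130

Answer: 130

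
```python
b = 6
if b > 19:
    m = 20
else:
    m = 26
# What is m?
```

Answer: 26

Derivation:
Trace (tracking m):
b = 6  # -> b = 6
if b > 19:  # condition is False
else:
    m = 26  # -> m = 26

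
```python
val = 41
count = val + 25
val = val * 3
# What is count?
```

Trace (tracking count):
val = 41  # -> val = 41
count = val + 25  # -> count = 66
val = val * 3  # -> val = 123

Answer: 66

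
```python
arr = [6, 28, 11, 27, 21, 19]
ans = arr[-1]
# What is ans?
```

Answer: 19

Derivation:
Trace (tracking ans):
arr = [6, 28, 11, 27, 21, 19]  # -> arr = [6, 28, 11, 27, 21, 19]
ans = arr[-1]  # -> ans = 19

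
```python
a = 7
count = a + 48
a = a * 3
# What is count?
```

Trace (tracking count):
a = 7  # -> a = 7
count = a + 48  # -> count = 55
a = a * 3  # -> a = 21

Answer: 55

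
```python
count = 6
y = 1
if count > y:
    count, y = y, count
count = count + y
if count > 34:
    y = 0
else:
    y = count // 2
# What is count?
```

Answer: 7

Derivation:
Trace (tracking count):
count = 6  # -> count = 6
y = 1  # -> y = 1
if count > y:  # condition is True
    count, y = (y, count)  # -> count = 1, y = 6
count = count + y  # -> count = 7
if count > 34:  # condition is False
else:
    y = count // 2  # -> y = 3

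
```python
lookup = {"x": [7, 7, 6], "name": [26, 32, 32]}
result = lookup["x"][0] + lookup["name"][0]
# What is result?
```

Answer: 33

Derivation:
Trace (tracking result):
lookup = {'x': [7, 7, 6], 'name': [26, 32, 32]}  # -> lookup = {'x': [7, 7, 6], 'name': [26, 32, 32]}
result = lookup['x'][0] + lookup['name'][0]  # -> result = 33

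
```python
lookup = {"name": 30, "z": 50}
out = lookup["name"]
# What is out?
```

Trace (tracking out):
lookup = {'name': 30, 'z': 50}  # -> lookup = {'name': 30, 'z': 50}
out = lookup['name']  # -> out = 30

Answer: 30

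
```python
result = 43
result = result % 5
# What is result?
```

Trace (tracking result):
result = 43  # -> result = 43
result = result % 5  # -> result = 3

Answer: 3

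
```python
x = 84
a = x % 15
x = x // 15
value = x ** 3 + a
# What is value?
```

Trace (tracking value):
x = 84  # -> x = 84
a = x % 15  # -> a = 9
x = x // 15  # -> x = 5
value = x ** 3 + a  # -> value = 134

Answer: 134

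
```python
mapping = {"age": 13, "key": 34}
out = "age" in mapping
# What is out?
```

Answer: True

Derivation:
Trace (tracking out):
mapping = {'age': 13, 'key': 34}  # -> mapping = {'age': 13, 'key': 34}
out = 'age' in mapping  # -> out = True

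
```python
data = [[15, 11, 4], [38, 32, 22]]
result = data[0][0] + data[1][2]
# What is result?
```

Answer: 37

Derivation:
Trace (tracking result):
data = [[15, 11, 4], [38, 32, 22]]  # -> data = [[15, 11, 4], [38, 32, 22]]
result = data[0][0] + data[1][2]  # -> result = 37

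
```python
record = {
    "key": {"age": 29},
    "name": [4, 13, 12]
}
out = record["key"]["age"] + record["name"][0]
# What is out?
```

Answer: 33

Derivation:
Trace (tracking out):
record = {'key': {'age': 29}, 'name': [4, 13, 12]}  # -> record = {'key': {'age': 29}, 'name': [4, 13, 12]}
out = record['key']['age'] + record['name'][0]  # -> out = 33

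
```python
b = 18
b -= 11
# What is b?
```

Answer: 7

Derivation:
Trace (tracking b):
b = 18  # -> b = 18
b -= 11  # -> b = 7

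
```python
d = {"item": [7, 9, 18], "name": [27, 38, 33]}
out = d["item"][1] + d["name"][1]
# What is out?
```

Trace (tracking out):
d = {'item': [7, 9, 18], 'name': [27, 38, 33]}  # -> d = {'item': [7, 9, 18], 'name': [27, 38, 33]}
out = d['item'][1] + d['name'][1]  # -> out = 47

Answer: 47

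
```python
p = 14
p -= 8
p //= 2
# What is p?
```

Answer: 3

Derivation:
Trace (tracking p):
p = 14  # -> p = 14
p -= 8  # -> p = 6
p //= 2  # -> p = 3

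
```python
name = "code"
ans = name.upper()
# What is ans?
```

Answer: 'CODE'

Derivation:
Trace (tracking ans):
name = 'code'  # -> name = 'code'
ans = name.upper()  # -> ans = 'CODE'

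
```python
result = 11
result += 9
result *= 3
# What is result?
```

Answer: 60

Derivation:
Trace (tracking result):
result = 11  # -> result = 11
result += 9  # -> result = 20
result *= 3  # -> result = 60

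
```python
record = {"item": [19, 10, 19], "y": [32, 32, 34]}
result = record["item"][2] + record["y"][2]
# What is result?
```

Answer: 53

Derivation:
Trace (tracking result):
record = {'item': [19, 10, 19], 'y': [32, 32, 34]}  # -> record = {'item': [19, 10, 19], 'y': [32, 32, 34]}
result = record['item'][2] + record['y'][2]  # -> result = 53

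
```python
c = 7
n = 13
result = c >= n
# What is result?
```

Answer: False

Derivation:
Trace (tracking result):
c = 7  # -> c = 7
n = 13  # -> n = 13
result = c >= n  # -> result = False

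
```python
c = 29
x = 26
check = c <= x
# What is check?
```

Answer: False

Derivation:
Trace (tracking check):
c = 29  # -> c = 29
x = 26  # -> x = 26
check = c <= x  # -> check = False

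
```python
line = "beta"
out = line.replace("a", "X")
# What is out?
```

Trace (tracking out):
line = 'beta'  # -> line = 'beta'
out = line.replace('a', 'X')  # -> out = 'betX'

Answer: 'betX'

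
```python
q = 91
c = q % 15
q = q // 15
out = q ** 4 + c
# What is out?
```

Trace (tracking out):
q = 91  # -> q = 91
c = q % 15  # -> c = 1
q = q // 15  # -> q = 6
out = q ** 4 + c  # -> out = 1297

Answer: 1297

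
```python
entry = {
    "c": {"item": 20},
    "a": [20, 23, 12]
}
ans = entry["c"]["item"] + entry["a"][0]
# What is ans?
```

Trace (tracking ans):
entry = {'c': {'item': 20}, 'a': [20, 23, 12]}  # -> entry = {'c': {'item': 20}, 'a': [20, 23, 12]}
ans = entry['c']['item'] + entry['a'][0]  # -> ans = 40

Answer: 40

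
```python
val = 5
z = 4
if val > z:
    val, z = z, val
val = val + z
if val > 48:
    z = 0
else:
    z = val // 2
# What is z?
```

Answer: 4

Derivation:
Trace (tracking z):
val = 5  # -> val = 5
z = 4  # -> z = 4
if val > z:  # condition is True
    val, z = (z, val)  # -> val = 4, z = 5
val = val + z  # -> val = 9
if val > 48:  # condition is False
else:
    z = val // 2  # -> z = 4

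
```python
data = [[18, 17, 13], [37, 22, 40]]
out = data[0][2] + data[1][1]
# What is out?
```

Answer: 35

Derivation:
Trace (tracking out):
data = [[18, 17, 13], [37, 22, 40]]  # -> data = [[18, 17, 13], [37, 22, 40]]
out = data[0][2] + data[1][1]  # -> out = 35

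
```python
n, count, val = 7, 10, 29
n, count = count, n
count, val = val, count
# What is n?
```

Answer: 10

Derivation:
Trace (tracking n):
n, count, val = (7, 10, 29)  # -> n = 7, count = 10, val = 29
n, count = (count, n)  # -> n = 10, count = 7
count, val = (val, count)  # -> count = 29, val = 7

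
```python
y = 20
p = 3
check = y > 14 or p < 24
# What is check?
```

Trace (tracking check):
y = 20  # -> y = 20
p = 3  # -> p = 3
check = y > 14 or p < 24  # -> check = True

Answer: True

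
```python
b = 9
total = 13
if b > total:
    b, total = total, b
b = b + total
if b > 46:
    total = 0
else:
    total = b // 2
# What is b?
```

Trace (tracking b):
b = 9  # -> b = 9
total = 13  # -> total = 13
if b > total:  # condition is False
b = b + total  # -> b = 22
if b > 46:  # condition is False
else:
    total = b // 2  # -> total = 11

Answer: 22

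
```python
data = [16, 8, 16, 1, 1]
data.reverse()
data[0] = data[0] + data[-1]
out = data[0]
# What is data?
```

Answer: [17, 1, 16, 8, 16]

Derivation:
Trace (tracking data):
data = [16, 8, 16, 1, 1]  # -> data = [16, 8, 16, 1, 1]
data.reverse()  # -> data = [1, 1, 16, 8, 16]
data[0] = data[0] + data[-1]  # -> data = [17, 1, 16, 8, 16]
out = data[0]  # -> out = 17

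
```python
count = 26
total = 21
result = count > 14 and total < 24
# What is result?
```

Trace (tracking result):
count = 26  # -> count = 26
total = 21  # -> total = 21
result = count > 14 and total < 24  # -> result = True

Answer: True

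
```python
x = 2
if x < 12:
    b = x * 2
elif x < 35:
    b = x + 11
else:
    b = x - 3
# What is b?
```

Answer: 4

Derivation:
Trace (tracking b):
x = 2  # -> x = 2
if x < 12:  # condition is True
    b = x * 2  # -> b = 4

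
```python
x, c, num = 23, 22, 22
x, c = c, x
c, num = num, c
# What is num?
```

Trace (tracking num):
x, c, num = (23, 22, 22)  # -> x = 23, c = 22, num = 22
x, c = (c, x)  # -> x = 22, c = 23
c, num = (num, c)  # -> c = 22, num = 23

Answer: 23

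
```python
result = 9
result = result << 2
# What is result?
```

Answer: 36

Derivation:
Trace (tracking result):
result = 9  # -> result = 9
result = result << 2  # -> result = 36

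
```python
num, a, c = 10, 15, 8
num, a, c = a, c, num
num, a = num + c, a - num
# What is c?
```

Trace (tracking c):
num, a, c = (10, 15, 8)  # -> num = 10, a = 15, c = 8
num, a, c = (a, c, num)  # -> num = 15, a = 8, c = 10
num, a = (num + c, a - num)  # -> num = 25, a = -7

Answer: 10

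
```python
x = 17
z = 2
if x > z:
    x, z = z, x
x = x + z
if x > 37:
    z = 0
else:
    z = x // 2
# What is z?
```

Trace (tracking z):
x = 17  # -> x = 17
z = 2  # -> z = 2
if x > z:  # condition is True
    x, z = (z, x)  # -> x = 2, z = 17
x = x + z  # -> x = 19
if x > 37:  # condition is False
else:
    z = x // 2  # -> z = 9

Answer: 9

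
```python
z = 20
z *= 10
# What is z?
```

Answer: 200

Derivation:
Trace (tracking z):
z = 20  # -> z = 20
z *= 10  # -> z = 200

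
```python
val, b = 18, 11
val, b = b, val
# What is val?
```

Answer: 11

Derivation:
Trace (tracking val):
val, b = (18, 11)  # -> val = 18, b = 11
val, b = (b, val)  # -> val = 11, b = 18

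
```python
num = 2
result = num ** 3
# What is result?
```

Trace (tracking result):
num = 2  # -> num = 2
result = num ** 3  # -> result = 8

Answer: 8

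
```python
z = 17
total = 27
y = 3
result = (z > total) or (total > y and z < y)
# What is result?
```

Trace (tracking result):
z = 17  # -> z = 17
total = 27  # -> total = 27
y = 3  # -> y = 3
result = z > total or (total > y and z < y)  # -> result = False

Answer: False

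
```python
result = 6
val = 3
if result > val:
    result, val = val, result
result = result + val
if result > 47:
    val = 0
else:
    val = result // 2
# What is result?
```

Trace (tracking result):
result = 6  # -> result = 6
val = 3  # -> val = 3
if result > val:  # condition is True
    result, val = (val, result)  # -> result = 3, val = 6
result = result + val  # -> result = 9
if result > 47:  # condition is False
else:
    val = result // 2  # -> val = 4

Answer: 9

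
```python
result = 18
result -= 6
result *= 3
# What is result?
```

Trace (tracking result):
result = 18  # -> result = 18
result -= 6  # -> result = 12
result *= 3  # -> result = 36

Answer: 36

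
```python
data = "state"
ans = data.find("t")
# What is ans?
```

Answer: 1

Derivation:
Trace (tracking ans):
data = 'state'  # -> data = 'state'
ans = data.find('t')  # -> ans = 1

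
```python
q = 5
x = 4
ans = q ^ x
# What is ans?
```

Answer: 1

Derivation:
Trace (tracking ans):
q = 5  # -> q = 5
x = 4  # -> x = 4
ans = q ^ x  # -> ans = 1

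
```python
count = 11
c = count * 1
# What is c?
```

Trace (tracking c):
count = 11  # -> count = 11
c = count * 1  # -> c = 11

Answer: 11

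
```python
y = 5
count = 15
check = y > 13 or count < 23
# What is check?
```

Answer: True

Derivation:
Trace (tracking check):
y = 5  # -> y = 5
count = 15  # -> count = 15
check = y > 13 or count < 23  # -> check = True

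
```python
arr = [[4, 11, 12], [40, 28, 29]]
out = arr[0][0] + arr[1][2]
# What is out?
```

Trace (tracking out):
arr = [[4, 11, 12], [40, 28, 29]]  # -> arr = [[4, 11, 12], [40, 28, 29]]
out = arr[0][0] + arr[1][2]  # -> out = 33

Answer: 33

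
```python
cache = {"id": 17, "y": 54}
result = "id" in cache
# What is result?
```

Answer: True

Derivation:
Trace (tracking result):
cache = {'id': 17, 'y': 54}  # -> cache = {'id': 17, 'y': 54}
result = 'id' in cache  # -> result = True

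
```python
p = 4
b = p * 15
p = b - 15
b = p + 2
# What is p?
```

Trace (tracking p):
p = 4  # -> p = 4
b = p * 15  # -> b = 60
p = b - 15  # -> p = 45
b = p + 2  # -> b = 47

Answer: 45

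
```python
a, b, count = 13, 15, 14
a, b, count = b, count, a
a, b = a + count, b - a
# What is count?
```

Answer: 13

Derivation:
Trace (tracking count):
a, b, count = (13, 15, 14)  # -> a = 13, b = 15, count = 14
a, b, count = (b, count, a)  # -> a = 15, b = 14, count = 13
a, b = (a + count, b - a)  # -> a = 28, b = -1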